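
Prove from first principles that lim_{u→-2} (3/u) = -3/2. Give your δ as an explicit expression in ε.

Suppose ε > 0. We seek δ > 0 such that 0 < |u + 2| < δ implies |3/u + 3/2| < ε.
|3/u + 3/2| = 3·|-2 − u|/(2·|u|) = 3|u + 2|/(2|u|).
Require δ ≤ 1 so that |u| > 2 − 1 = 1, hence 2|u| > 2.
Then |3/u + 3/2| < 3|u + 2|/2, which is < ε when |u + 2| < (2/3)ε.
Take δ = min(1, (2/3)ε). Then 0 < |u + 2| < δ gives both |u + 2| < 1 and |u + 2| < (2/3)ε, so |3/u + 3/2| < ε.

δ = min(1, (2/3)ε)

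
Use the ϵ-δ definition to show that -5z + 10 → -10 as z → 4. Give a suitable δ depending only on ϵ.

Fix ϵ > 0. We need δ > 0 so that 0 < |z − 4| < δ implies |(-5z + 10) + 10| < ϵ.
Since (-5z + 10) + 10 = -5(z − 4), we have |(-5z + 10) + 10| = 5|z − 4|.
So 5|z − 4| < ϵ exactly when |z − 4| < ϵ/5.
Take δ = ϵ/5. If 0 < |z − 4| < δ then |(-5z + 10) + 10| = 5|z − 4| < 5·(ϵ/5) = ϵ.

δ = ϵ/5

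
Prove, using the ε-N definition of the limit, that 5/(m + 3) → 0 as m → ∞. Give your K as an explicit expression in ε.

K = 5/ε

Fix ε > 0. For m ≥ 1, |5/(m + 3) − 0| = 5/(m + 3) ≤ 5/m.
We need 5/m < ε, i.e. m > 5/ε.
Take K = 5/ε. If m > K then |5/(m + 3)| ≤ 5/m < ε.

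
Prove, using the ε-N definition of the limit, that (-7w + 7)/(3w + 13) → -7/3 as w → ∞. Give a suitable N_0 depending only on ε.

N_0 = (112/9)/ε

Fix ε > 0. We seek N_0 > 0 such that w > N_0 implies |(-7w + 7)/(3w + 13) + 7/3| < ε.
(-7w + 7)/(3w + 13) + 7/3 = (3(-7w + 7) − (-7)(3w + 13)) / (3(3w + 13)) = 112/(3(3w + 13)).
For w > 0 we have 3w + 13 > 3w, so |(-7w + 7)/(3w + 13) + 7/3| = 112/(3(3w + 13)) < 112/(3·3w) = (112/9)/w.
Thus |(-7w + 7)/(3w + 13) + 7/3| < ε whenever w > (112/9)/ε.
Take N_0 = (112/9)/ε. If w > N_0 then |(-7w + 7)/(3w + 13) + 7/3| < (112/9)/w < ε.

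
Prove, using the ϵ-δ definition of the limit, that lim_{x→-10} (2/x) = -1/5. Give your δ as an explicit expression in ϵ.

δ = min(5, 25ϵ)

Let ϵ > 0. We seek δ > 0 such that 0 < |x + 10| < δ implies |2/x + 1/5| < ϵ.
|2/x + 1/5| = 2·|-10 − x|/(10·|x|) = 2|x + 10|/(10|x|).
Restrict δ ≤ 5. Then |x + 10| < 5 gives |x| > 5, so 10|x| > 50.
Then |2/x + 1/5| < 2|x + 10|/50, which is < ϵ when |x + 10| < 25ϵ.
Take δ = min(5, 25ϵ). Then 0 < |x + 10| < δ gives both |x + 10| < 5 and |x + 10| < 25ϵ, so |2/x + 1/5| < ϵ.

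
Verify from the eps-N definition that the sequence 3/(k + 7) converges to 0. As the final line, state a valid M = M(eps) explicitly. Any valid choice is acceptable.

Suppose eps > 0. For k ≥ 1, |3/(k + 7) − 0| = 3/(k + 7) ≤ 3/k.
We need 3/k < eps, i.e. k > 3/eps.
Take M = 3/eps. If k > M then |3/(k + 7)| ≤ 3/k < eps.

M = 3/eps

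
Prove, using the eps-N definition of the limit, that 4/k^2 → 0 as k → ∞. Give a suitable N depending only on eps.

Fix eps > 0. For k ≥ 1, |4/k^2 − 0| = 4/k^2.
4/k^2 < eps ⇔ k^2 > 4/eps ⇔ k > (4/eps)^{1/2}.
Take N = (4/eps)^{1/2}. Then k > N implies 4/k^2 < eps.

N = (4/eps)^{1/2}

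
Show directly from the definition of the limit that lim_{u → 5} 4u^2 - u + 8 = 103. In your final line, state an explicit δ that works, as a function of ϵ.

Let ϵ > 0. We want δ > 0 such that 0 < |u − 5| < δ implies |(4u^2 - u + 8) − 103| < ϵ.
(4u^2 - u + 8) − 103 = 4u^2 - u - 95 = (u − 5)(4u + 19).
So |(4u^2 - u + 8) − 103| = |u − 5|·|4u + 19|.
Assume first that |u − 5| < 1, so |u| < 6. Then |4u + 19| ≤ 4·6 + 19 = 43.
Hence |(4u^2 - u + 8) − 103| ≤ 43|u − 5| < ϵ provided |u − 5| < ϵ/43.
Take δ = min(1, ϵ/43). Then 0 < |u − 5| < δ gives both |u − 5| < 1 and |u − 5| < ϵ/43, so |(4u^2 - u + 8) − 103| < ϵ.

δ = min(1, ϵ/43)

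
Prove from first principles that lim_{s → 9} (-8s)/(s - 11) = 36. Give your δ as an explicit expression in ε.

δ = min(1, (1/44)ε)

Suppose ε > 0. We want δ > 0 with 0 < |s − 9| < δ ⇒ |(-8s)/(s - 11) − 36| < ε.
Combining over a common denominator, (-8s)/(s - 11) − 36 = [(-8s)·(-2) − (-72)·(s - 11)] / [(-2)·(s - 11)] = 88(s − 9) / ((-2)(s - 11)).
So |(-8s)/(s - 11) − 36| = 88|s − 9| / (2·|s − 11|).
Restrict δ ≤ 1. Then |s − 9| < 1 gives |s − 11| = |(s − 9) + (-2)| ≥ 2 − 1 = 1.
Hence |(-8s)/(s - 11) − 36| < 88|s − 9|/(2·1) = 44|s − 9|, which is < ε once |s − 9| < (1/44)ε.
Take δ = min(1, (1/44)ε). Then 0 < |s − 9| < δ forces both bounds, so |(-8s)/(s - 11) − 36| < ε.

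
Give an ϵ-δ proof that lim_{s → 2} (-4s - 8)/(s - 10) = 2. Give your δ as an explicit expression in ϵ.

Suppose ϵ > 0. We want δ > 0 with 0 < |s − 2| < δ ⇒ |(-4s - 8)/(s - 10) − 2| < ϵ.
Combining over a common denominator, (-4s - 8)/(s - 10) − 2 = [(-4s - 8)·(-8) − (-16)·(s - 10)] / [(-8)·(s - 10)] = 48(s − 2) / ((-8)(s - 10)).
So |(-4s - 8)/(s - 10) − 2| = 48|s − 2| / (8·|s − 10|).
Restrict δ ≤ 4. Then |s − 2| < 4 gives |s − 10| = |(s − 2) + (-8)| ≥ 8 − 4 = 4.
Hence |(-4s - 8)/(s - 10) − 2| < 48|s − 2|/(8·4) = (3/2)|s − 2|, which is < ϵ once |s − 2| < (2/3)ϵ.
Take δ = min(4, (2/3)ϵ). Then 0 < |s − 2| < δ forces both bounds, so |(-4s - 8)/(s - 10) − 2| < ϵ.

δ = min(4, (2/3)ϵ)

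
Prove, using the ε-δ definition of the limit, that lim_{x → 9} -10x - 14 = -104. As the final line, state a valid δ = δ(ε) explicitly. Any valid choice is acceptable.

Suppose ε > 0. We need δ > 0 so that 0 < |x − 9| < δ implies |(-10x - 14) + 104| < ε.
|(-10x - 14) + 104| = |-10x + 90| = 10|x − 9|.
So 10|x − 9| < ε exactly when |x − 9| < ε/10.
Take δ = ε/10. If 0 < |x − 9| < δ then |(-10x - 14) + 104| = 10|x − 9| < 10·(ε/10) = ε.

δ = ε/10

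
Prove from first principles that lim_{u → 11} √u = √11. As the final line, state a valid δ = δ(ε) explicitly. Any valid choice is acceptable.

Let ε > 0 be given. We want δ > 0 such that 0 < |u − 11| < δ implies |√u − √11| < ε.
Rationalise: √u − √11 = (u − 11)/(√u + √11), so |√u − √11| = |u − 11|/(√u + √11).
Restrict δ ≤ 11 so that |u − 11| < 11 forces u > 0, and then √u + √11 > √11.
Hence |√u − √11| < |u − 11|/√11, which is < ε once |u − 11| < √11·ε.
Take δ = min(11, √11·ε). If 0 < |u − 11| < δ then u > 0 and |√u − √11| < |u − 11|/√11 < ε.

δ = min(11, √11·ε)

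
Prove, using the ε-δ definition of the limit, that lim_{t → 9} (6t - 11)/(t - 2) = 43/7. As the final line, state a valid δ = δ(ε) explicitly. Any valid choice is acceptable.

Suppose ε > 0. We want δ > 0 with 0 < |t − 9| < δ ⇒ |(6t - 11)/(t - 2) − (43/7)| < ε.
Combining over a common denominator, (6t - 11)/(t - 2) − (43/7) = [(6t - 11)·7 − 43·(t - 2)] / [7·(t - 2)] = -1(t − 9) / (7(t - 2)).
So |(6t - 11)/(t - 2) − (43/7)| = |t − 9| / (7·|t − 2|).
Require δ ≤ 7/2, so |t − 2| ≥ |7| − |t − 9| > 7 − 7/2 = 7/2.
Hence |(6t - 11)/(t - 2) − (43/7)| < |t − 9|/(7·(7/2)) = (2/49)|t − 9|, which is < ε once |t − 9| < (49/2)ε.
Take δ = min(7/2, (49/2)ε). Then 0 < |t − 9| < δ forces both bounds, so |(6t - 11)/(t - 2) − (43/7)| < ε.

δ = min(7/2, (49/2)ε)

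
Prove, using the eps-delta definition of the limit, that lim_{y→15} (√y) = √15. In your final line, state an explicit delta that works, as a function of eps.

delta = min(15, √15·eps)

Let eps > 0 be given. We want delta > 0 such that 0 < |y − 15| < delta implies |√y − √15| < eps.
Rationalise: √y − √15 = (y − 15)/(√y + √15), so |√y − √15| = |y − 15|/(√y + √15).
Restrict delta ≤ 15 so that |y − 15| < 15 forces y > 0, and then √y + √15 > √15.
Hence |√y − √15| < |y − 15|/√15, which is < eps once |y − 15| < √15·eps.
Take delta = min(15, √15·eps). If 0 < |y − 15| < delta then y > 0 and |√y − √15| < |y − 15|/√15 < eps.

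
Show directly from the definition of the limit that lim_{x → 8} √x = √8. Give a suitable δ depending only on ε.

Let ε > 0. We want δ > 0 such that 0 < |x − 8| < δ implies |√x − √8| < ε.
Multiplying by the conjugate, |√x − √8| = |x − 8|/(√x + √8).
Restrict δ ≤ 8 so that |x − 8| < 8 forces x > 0, and then √x + √8 > √8.
Hence |√x − √8| < |x − 8|/√8, which is < ε once |x − 8| < √8·ε.
Take δ = min(8, √8·ε). If 0 < |x − 8| < δ then x > 0 and |√x − √8| < |x − 8|/√8 < ε.

δ = min(8, √8·ε)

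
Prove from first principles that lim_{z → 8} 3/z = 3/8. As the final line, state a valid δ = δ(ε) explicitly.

δ = min(4, (32/3)ε)

Suppose ε > 0. We seek δ > 0 such that 0 < |z − 8| < δ implies |3/z − (3/8)| < ε.
|3/z − (3/8)| = 3·|8 − z|/(8·|z|) = 3|z − 8|/(8|z|).
Require δ ≤ 4 so that |z| > 8 − 4 = 4, hence 8|z| > 32.
Then |3/z − (3/8)| < 3|z − 8|/32, which is < ε when |z − 8| < (32/3)ε.
Take δ = min(4, (32/3)ε). Then 0 < |z − 8| < δ gives both |z − 8| < 4 and |z − 8| < (32/3)ε, so |3/z − (3/8)| < ε.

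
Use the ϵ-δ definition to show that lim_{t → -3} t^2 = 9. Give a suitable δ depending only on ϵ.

Let ϵ > 0 be given. We seek δ > 0 with 0 < |t + 3| < δ ⇒ |t^2 − 9| < ϵ.
Factor: t^2 − 9 = (t + 3)(t - 3), so |t^2 − 9| = |t + 3|·|t - 3|.
Restrict δ ≤ 1. Then |t + 3| < 1 gives |t| < 4, so by the triangle inequality |t - 3| ≤ 4 + 3 = 7.
Hence |t^2 − 9| ≤ 7|t + 3|, which is < ϵ once |t + 3| < ϵ/7.
Take δ = min(1, ϵ/7). If 0 < |t + 3| < δ then both bounds hold and |t^2 − 9| ≤ 7|t + 3| < 7·(ϵ/7) = ϵ.

δ = min(1, ϵ/7)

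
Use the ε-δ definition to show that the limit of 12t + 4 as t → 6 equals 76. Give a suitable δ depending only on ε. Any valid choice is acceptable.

Let ε > 0. We need δ > 0 so that 0 < |t − 6| < δ implies |(12t + 4) − 76| < ε.
Since (12t + 4) − 76 = 12(t − 6), we have |(12t + 4) − 76| = 12|t − 6|.
So 12|t − 6| < ε exactly when |t − 6| < ε/12.
Take δ = ε/12. If 0 < |t − 6| < δ then |(12t + 4) − 76| = 12|t − 6| < 12·(ε/12) = ε.

δ = ε/12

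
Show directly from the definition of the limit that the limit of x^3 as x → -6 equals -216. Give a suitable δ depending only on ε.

δ = min(1, ε/127)

Let ε > 0 be given. We seek δ > 0 with 0 < |x + 6| < δ ⇒ |x^3 + 216| < ε.
Factor: x^3 + 216 = (x + 6)(x^2 - 6x + 36), so |x^3 + 216| = |x + 6|·|x^2 - 6x + 36|.
Impose δ ≤ 1 so that |x| < 7; then |x^2 - 6x + 36| ≤ 127.
Hence |x^3 + 216| ≤ 127|x + 6|, which is < ε once |x + 6| < ε/127.
Take δ = min(1, ε/127). If 0 < |x + 6| < δ then both bounds hold and |x^3 + 216| ≤ 127|x + 6| < 127·(ε/127) = ε.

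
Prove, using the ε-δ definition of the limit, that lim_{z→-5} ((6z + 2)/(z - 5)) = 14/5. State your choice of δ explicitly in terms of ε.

Let ε > 0 be given. We want δ > 0 with 0 < |z + 5| < δ ⇒ |(6z + 2)/(z - 5) − (14/5)| < ε.
Combining over a common denominator, (6z + 2)/(z - 5) − (14/5) = [(6z + 2)·(-10) − (-28)·(z - 5)] / [(-10)·(z - 5)] = -32(z + 5) / ((-10)(z - 5)).
So |(6z + 2)/(z - 5) − (14/5)| = 32|z + 5| / (10·|z − 5|).
Restrict δ ≤ 5. Then |z + 5| < 5 gives |z − 5| = |(z + 5) + (-10)| ≥ 10 − 5 = 5.
Hence |(6z + 2)/(z - 5) − (14/5)| < 32|z + 5|/(10·5) = (16/25)|z + 5|, which is < ε once |z + 5| < (25/16)ε.
Take δ = min(5, (25/16)ε). Then 0 < |z + 5| < δ forces both bounds, so |(6z + 2)/(z - 5) − (14/5)| < ε.

δ = min(5, (25/16)ε)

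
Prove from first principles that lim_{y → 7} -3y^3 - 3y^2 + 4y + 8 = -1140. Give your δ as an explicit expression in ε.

δ = min(1, ε/548)

Suppose ε > 0. We want δ > 0 such that 0 < |y − 7| < δ implies |(-3y^3 - 3y^2 + 4y + 8) + 1140| < ε.
(-3y^3 - 3y^2 + 4y + 8) + 1140 = -3y^3 - 3y^2 + 4y + 1148 = (y − 7)(-3y^2 - 24y - 164).
So |(-3y^3 - 3y^2 + 4y + 8) + 1140| = |y − 7|·|-3y^2 - 24y - 164|.
Require δ ≤ 1. Then |y − 7| < 1 gives |y| < 8, and by the triangle inequality |-3y^2 - 24y - 164| ≤ 3·8^2 + 24·8 + 164 = 548.
Hence |(-3y^3 - 3y^2 + 4y + 8) + 1140| ≤ 548|y − 7| < ε provided |y − 7| < ε/548.
Take δ = min(1, ε/548). Then 0 < |y − 7| < δ gives both |y − 7| < 1 and |y − 7| < ε/548, so |(-3y^3 - 3y^2 + 4y + 8) + 1140| < ε.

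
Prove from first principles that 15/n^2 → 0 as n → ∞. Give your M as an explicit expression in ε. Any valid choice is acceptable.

Fix ε > 0. For n ≥ 1, |15/n^2 − 0| = 15/n^2.
15/n^2 < ε ⇔ n^2 > 15/ε ⇔ n > (15/ε)^{1/2}.
Take M = (15/ε)^{1/2}. Then n > M implies 15/n^2 < ε.

M = (15/ε)^{1/2}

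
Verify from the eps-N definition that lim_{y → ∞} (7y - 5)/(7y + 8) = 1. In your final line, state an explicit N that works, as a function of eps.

Let eps > 0. We seek N > 0 such that y > N implies |(7y - 5)/(7y + 8) − 1| < eps.
(7y - 5)/(7y + 8) − 1 = (7(7y - 5) − 7(7y + 8)) / (7(7y + 8)) = -91/(7(7y + 8)).
For y > 0 we have 7y + 8 > 7y, so |(7y - 5)/(7y + 8) − 1| = 91/(7(7y + 8)) < 91/(7·7y) = (13/7)/y.
Thus |(7y - 5)/(7y + 8) − 1| < eps whenever y > (13/7)/eps.
Take N = (13/7)/eps. If y > N then |(7y - 5)/(7y + 8) − 1| < (13/7)/y < eps.

N = (13/7)/eps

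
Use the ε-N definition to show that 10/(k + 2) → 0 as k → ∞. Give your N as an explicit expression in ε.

Let ε > 0 be given. For k ≥ 1, |10/(k + 2) − 0| = 10/(k + 2) ≤ 10/k.
We need 10/k < ε, i.e. k > 10/ε.
Take N = 10/ε. If k > N then |10/(k + 2)| ≤ 10/k < ε.

N = 10/ε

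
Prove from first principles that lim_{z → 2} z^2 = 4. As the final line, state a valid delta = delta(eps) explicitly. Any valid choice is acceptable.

delta = min(2, eps/6)

Let eps > 0. We seek delta > 0 with 0 < |z − 2| < delta ⇒ |z^2 − 4| < eps.
Factor: z^2 − 4 = (z − 2)(z + 2), so |z^2 − 4| = |z − 2|·|z + 2|.
Impose delta ≤ 2 so that |z| < 4; then |z + 2| ≤ 6.
Hence |z^2 − 4| ≤ 6|z − 2|, which is < eps once |z − 2| < eps/6.
Take delta = min(2, eps/6). If 0 < |z − 2| < delta then both bounds hold and |z^2 − 4| ≤ 6|z − 2| < 6·(eps/6) = eps.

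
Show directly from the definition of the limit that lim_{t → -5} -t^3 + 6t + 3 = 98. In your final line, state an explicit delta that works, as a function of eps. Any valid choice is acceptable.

delta = min(1, eps/85)

Let eps > 0 be given. We want delta > 0 such that 0 < |t + 5| < delta implies |(-t^3 + 6t + 3) − 98| < eps.
(-t^3 + 6t + 3) − 98 = -t^3 + 6t - 95 = (t + 5)(-t^2 + 5t - 19).
So |(-t^3 + 6t + 3) − 98| = |t + 5|·|-t^2 + 5t - 19|.
Require delta ≤ 1. Then |t + 5| < 1 gives |t| < 6, and by the triangle inequality |-t^2 + 5t - 19| ≤ 6^2 + 5·6 + 19 = 85.
Hence |(-t^3 + 6t + 3) − 98| ≤ 85|t + 5| < eps provided |t + 5| < eps/85.
Choosing delta = min(1, eps/85) ensures both conditions, hence |(-t^3 + 6t + 3) − 98| < eps.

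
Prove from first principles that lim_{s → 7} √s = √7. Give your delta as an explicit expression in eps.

Fix eps > 0. We want delta > 0 such that 0 < |s − 7| < delta implies |√s − √7| < eps.
Multiplying by the conjugate, |√s − √7| = |s − 7|/(√s + √7).
Restrict delta ≤ 7 so that |s − 7| < 7 forces s > 0, and then √s + √7 > √7.
Hence |√s − √7| < |s − 7|/√7, which is < eps once |s − 7| < √7·eps.
Take delta = min(7, √7·eps). If 0 < |s − 7| < delta then s > 0 and |√s − √7| < |s − 7|/√7 < eps.

delta = min(7, √7·eps)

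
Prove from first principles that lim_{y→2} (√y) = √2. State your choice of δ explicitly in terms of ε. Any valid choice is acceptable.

δ = min(2, √2·ε)

Let ε > 0 be given. We want δ > 0 such that 0 < |y − 2| < δ implies |√y − √2| < ε.
Rationalise: √y − √2 = (y − 2)/(√y + √2), so |√y − √2| = |y − 2|/(√y + √2).
Restrict δ ≤ 2 so that |y − 2| < 2 forces y > 0, and then √y + √2 > √2.
Hence |√y − √2| < |y − 2|/√2, which is < ε once |y − 2| < √2·ε.
Take δ = min(2, √2·ε). If 0 < |y − 2| < δ then y > 0 and |√y − √2| < |y − 2|/√2 < ε.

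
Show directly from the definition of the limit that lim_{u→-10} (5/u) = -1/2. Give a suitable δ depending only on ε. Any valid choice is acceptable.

δ = min(5, 10ε)

Suppose ε > 0. We seek δ > 0 such that 0 < |u + 10| < δ implies |5/u + 1/2| < ε.
|5/u + 1/2| = 5·|-10 − u|/(10·|u|) = 5|u + 10|/(10|u|).
Restrict δ ≤ 5. Then |u + 10| < 5 gives |u| > 5, so 10|u| > 50.
Then |5/u + 1/2| < 5|u + 10|/50, which is < ε when |u + 10| < 10ε.
Take δ = min(5, 10ε). Then 0 < |u + 10| < δ gives both |u + 10| < 5 and |u + 10| < 10ε, so |5/u + 1/2| < ε.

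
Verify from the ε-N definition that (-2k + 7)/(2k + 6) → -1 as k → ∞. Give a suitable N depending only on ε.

Let ε > 0 be given. For k ≥ 1, |(-2k + 7)/(2k + 6) + 1| = |26|/(2(2k + 6)) = 26/(2(2k + 6)).
Since 2k + 6 ≥ 2k for k ≥ 1, this is ≤ 26/(2·2k) = (13/2)/k.
So |(-2k + 7)/(2k + 6) + 1| < ε whenever k > (13/2)/ε.
Take N = (13/2)/ε. If k > N then |(-2k + 7)/(2k + 6) + 1| ≤ (13/2)/k < ε.

N = (13/2)/ε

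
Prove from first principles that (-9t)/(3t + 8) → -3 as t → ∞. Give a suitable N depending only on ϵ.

Let ϵ > 0. We seek N > 0 such that t > N implies |(-9t)/(3t + 8) + 3| < ϵ.
(-9t)/(3t + 8) + 3 = (3(-9t) − (-9)(3t + 8)) / (3(3t + 8)) = 72/(3(3t + 8)).
For t > 0 we have 3t + 8 > 3t, so |(-9t)/(3t + 8) + 3| = 72/(3(3t + 8)) < 72/(3·3t) = 8/t.
Thus |(-9t)/(3t + 8) + 3| < ϵ whenever t > 8/ϵ.
Take N = 8/ϵ. If t > N then |(-9t)/(3t + 8) + 3| < 8/t < ϵ.

N = 8/ϵ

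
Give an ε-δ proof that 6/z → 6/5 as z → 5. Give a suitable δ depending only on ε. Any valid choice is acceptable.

Suppose ε > 0. We seek δ > 0 such that 0 < |z − 5| < δ implies |6/z − (6/5)| < ε.
|6/z − (6/5)| = 6·|5 − z|/(5·|z|) = 6|z − 5|/(5|z|).
Require δ ≤ 5/2 so that |z| > 5 − 5/2 = 5/2, hence 5|z| > 25/2.
Then |6/z − (6/5)| < 6|z − 5|/(25/2), which is < ε when |z − 5| < (25/12)ε.
Take δ = min(5/2, (25/12)ε). Then 0 < |z − 5| < δ gives both |z − 5| < 5/2 and |z − 5| < (25/12)ε, so |6/z − (6/5)| < ε.

δ = min(5/2, (25/12)ε)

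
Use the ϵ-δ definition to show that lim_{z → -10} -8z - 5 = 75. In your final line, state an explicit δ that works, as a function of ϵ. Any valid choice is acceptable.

Fix ϵ > 0. We need δ > 0 so that 0 < |z + 10| < δ implies |(-8z - 5) − 75| < ϵ.
Since (-8z - 5) − 75 = -8(z + 10), we have |(-8z - 5) − 75| = 8|z + 10|.
So 8|z + 10| < ϵ exactly when |z + 10| < ϵ/8.
Take δ = ϵ/8. If 0 < |z + 10| < δ then |(-8z - 5) − 75| = 8|z + 10| < 8·(ϵ/8) = ϵ.

δ = ϵ/8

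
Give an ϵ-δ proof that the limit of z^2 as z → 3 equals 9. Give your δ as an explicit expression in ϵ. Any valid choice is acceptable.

Fix ϵ > 0. We seek δ > 0 with 0 < |z − 3| < δ ⇒ |z^2 − 9| < ϵ.
Factor: z^2 − 9 = (z − 3)(z + 3), so |z^2 − 9| = |z − 3|·|z + 3|.
Impose δ ≤ 1 so that |z| < 4; then |z + 3| ≤ 7.
Hence |z^2 − 9| ≤ 7|z − 3|, which is < ϵ once |z − 3| < ϵ/7.
Take δ = min(1, ϵ/7). If 0 < |z − 3| < δ then both bounds hold and |z^2 − 9| ≤ 7|z − 3| < 7·(ϵ/7) = ϵ.

δ = min(1, ϵ/7)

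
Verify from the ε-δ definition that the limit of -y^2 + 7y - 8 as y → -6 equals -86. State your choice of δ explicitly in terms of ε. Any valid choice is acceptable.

δ = min(2, ε/21)

Suppose ε > 0. We want δ > 0 such that 0 < |y + 6| < δ implies |(-y^2 + 7y - 8) + 86| < ε.
(-y^2 + 7y - 8) + 86 = -y^2 + 7y + 78 = (y + 6)(-y + 13).
So |(-y^2 + 7y - 8) + 86| = |y + 6|·|-y + 13|.
Assume first that |y + 6| < 2, so |y| < 8. Then |-y + 13| ≤ 8 + 13 = 21.
Hence |(-y^2 + 7y - 8) + 86| ≤ 21|y + 6| < ε provided |y + 6| < ε/21.
Choosing δ = min(2, ε/21) ensures both conditions, hence |(-y^2 + 7y - 8) + 86| < ε.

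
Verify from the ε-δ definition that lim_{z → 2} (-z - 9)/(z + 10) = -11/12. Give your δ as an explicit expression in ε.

Let ε > 0 be given. We want δ > 0 with 0 < |z − 2| < δ ⇒ |(-z - 9)/(z + 10) + 11/12| < ε.
Combining over a common denominator, (-z - 9)/(z + 10) + 11/12 = [(-z - 9)·12 − (-11)·(z + 10)] / [12·(z + 10)] = -1(z − 2) / (12(z + 10)).
So |(-z - 9)/(z + 10) + 11/12| = |z − 2| / (12·|z + 10|).
Restrict δ ≤ 6. Then |z − 2| < 6 gives |z + 10| = |(z − 2) + 12| ≥ 12 − 6 = 6.
Hence |(-z - 9)/(z + 10) + 11/12| < |z − 2|/(12·6) = (1/72)|z − 2|, which is < ε once |z − 2| < 72ε.
Take δ = min(6, 72ε). Then 0 < |z − 2| < δ forces both bounds, so |(-z - 9)/(z + 10) + 11/12| < ε.

δ = min(6, 72ε)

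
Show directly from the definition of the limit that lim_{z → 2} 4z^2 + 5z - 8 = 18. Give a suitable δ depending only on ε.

δ = min(1, ε/25)

Let ε > 0 be given. We want δ > 0 such that 0 < |z − 2| < δ implies |(4z^2 + 5z - 8) − 18| < ε.
(4z^2 + 5z - 8) − 18 = 4z^2 + 5z - 26 = (z − 2)(4z + 13).
So |(4z^2 + 5z - 8) − 18| = |z − 2|·|4z + 13|.
Assume first that |z − 2| < 1, so |z| < 3. Then |4z + 13| ≤ 4·3 + 13 = 25.
Hence |(4z^2 + 5z - 8) − 18| ≤ 25|z − 2| < ε provided |z − 2| < ε/25.
Take δ = min(1, ε/25). Then 0 < |z − 2| < δ gives both |z − 2| < 1 and |z − 2| < ε/25, so |(4z^2 + 5z - 8) − 18| < ε.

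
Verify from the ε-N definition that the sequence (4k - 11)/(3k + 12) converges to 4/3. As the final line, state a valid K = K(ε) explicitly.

K = 9/ε

Let ε > 0. For k ≥ 1, |(4k - 11)/(3k + 12) − (4/3)| = |-81|/(3(3k + 12)) = 81/(3(3k + 12)).
Since 3k + 12 ≥ 3k for k ≥ 1, this is ≤ 81/(3·3k) = 9/k.
So |(4k - 11)/(3k + 12) − (4/3)| < ε whenever k > 9/ε.
Take K = 9/ε. If k > K then |(4k - 11)/(3k + 12) − (4/3)| ≤ 9/k < ε.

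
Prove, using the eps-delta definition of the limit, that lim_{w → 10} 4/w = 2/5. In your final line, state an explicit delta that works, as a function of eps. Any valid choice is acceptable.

Fix eps > 0. We seek delta > 0 such that 0 < |w − 10| < delta implies |4/w − (2/5)| < eps.
|4/w − (2/5)| = 4·|10 − w|/(10·|w|) = 4|w − 10|/(10|w|).
Restrict delta ≤ 5. Then |w − 10| < 5 gives |w| > 5, so 10|w| > 50.
Then |4/w − (2/5)| < 4|w − 10|/50, which is < eps when |w − 10| < (25/2)eps.
Take delta = min(5, (25/2)eps). Then 0 < |w − 10| < delta gives both |w − 10| < 5 and |w − 10| < (25/2)eps, so |4/w − (2/5)| < eps.

delta = min(5, (25/2)eps)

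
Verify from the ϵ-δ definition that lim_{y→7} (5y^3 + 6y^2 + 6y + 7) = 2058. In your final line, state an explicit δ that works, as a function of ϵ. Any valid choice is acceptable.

δ = min(2, ϵ/1067)

Let ϵ > 0. We want δ > 0 such that 0 < |y − 7| < δ implies |(5y^3 + 6y^2 + 6y + 7) − 2058| < ϵ.
(5y^3 + 6y^2 + 6y + 7) − 2058 = 5y^3 + 6y^2 + 6y - 2051 = (y − 7)(5y^2 + 41y + 293).
So |(5y^3 + 6y^2 + 6y + 7) − 2058| = |y − 7|·|5y^2 + 41y + 293|.
Require δ ≤ 2. Then |y − 7| < 2 gives |y| < 9, and by the triangle inequality |5y^2 + 41y + 293| ≤ 5·9^2 + 41·9 + 293 = 1067.
Hence |(5y^3 + 6y^2 + 6y + 7) − 2058| ≤ 1067|y − 7| < ϵ provided |y − 7| < ϵ/1067.
Take δ = min(2, ϵ/1067). Then 0 < |y − 7| < δ gives both |y − 7| < 2 and |y − 7| < ϵ/1067, so |(5y^3 + 6y^2 + 6y + 7) − 2058| < ϵ.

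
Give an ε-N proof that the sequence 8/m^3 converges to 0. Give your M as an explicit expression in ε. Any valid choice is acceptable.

Suppose ε > 0. For m ≥ 1, |8/m^3 − 0| = 8/m^3.
8/m^3 < ε ⇔ m^3 > 8/ε ⇔ m > (8/ε)^{1/3}.
Take M = (8/ε)^{1/3}. Then m > M implies 8/m^3 < ε.

M = (8/ε)^{1/3}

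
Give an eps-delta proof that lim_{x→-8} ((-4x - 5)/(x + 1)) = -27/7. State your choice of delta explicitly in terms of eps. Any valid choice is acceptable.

delta = min(7/2, (49/2)eps)

Let eps > 0. We want delta > 0 with 0 < |x + 8| < delta ⇒ |(-4x - 5)/(x + 1) + 27/7| < eps.
Combining over a common denominator, (-4x - 5)/(x + 1) + 27/7 = [(-4x - 5)·(-7) − 27·(x + 1)] / [(-7)·(x + 1)] = 1(x + 8) / ((-7)(x + 1)).
So |(-4x - 5)/(x + 1) + 27/7| = |x + 8| / (7·|x + 1|).
Require delta ≤ 7/2, so |x + 1| ≥ |-7| − |x + 8| > 7 − 7/2 = 7/2.
Hence |(-4x - 5)/(x + 1) + 27/7| < |x + 8|/(7·(7/2)) = (2/49)|x + 8|, which is < eps once |x + 8| < (49/2)eps.
Take delta = min(7/2, (49/2)eps). Then 0 < |x + 8| < delta forces both bounds, so |(-4x - 5)/(x + 1) + 27/7| < eps.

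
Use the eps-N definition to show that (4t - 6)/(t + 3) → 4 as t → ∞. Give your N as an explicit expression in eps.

Suppose eps > 0. We seek N > 0 such that t > N implies |(4t - 6)/(t + 3) − 4| < eps.
(4t - 6)/(t + 3) − 4 = ((4t - 6) − 4(t + 3)) / ((t + 3)) = -18/((t + 3)).
For t > 0 we have t + 3 > t, so |(4t - 6)/(t + 3) − 4| = 18/((t + 3)) < 18/(t) = 18/t.
Thus |(4t - 6)/(t + 3) − 4| < eps whenever t > 18/eps.
Take N = 18/eps. If t > N then |(4t - 6)/(t + 3) − 4| < 18/t < eps.

N = 18/eps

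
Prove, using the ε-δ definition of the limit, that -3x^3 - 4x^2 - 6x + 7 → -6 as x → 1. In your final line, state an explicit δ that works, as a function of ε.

Suppose ε > 0. We want δ > 0 such that 0 < |x − 1| < δ implies |(-3x^3 - 4x^2 - 6x + 7) + 6| < ε.
(-3x^3 - 4x^2 - 6x + 7) + 6 = -3x^3 - 4x^2 - 6x + 13 = (x − 1)(-3x^2 - 7x - 13).
So |(-3x^3 - 4x^2 - 6x + 7) + 6| = |x − 1|·|-3x^2 - 7x - 13|.
Require δ ≤ 1. Then |x − 1| < 1 gives |x| < 2, and by the triangle inequality |-3x^2 - 7x - 13| ≤ 3·2^2 + 7·2 + 13 = 39.
Hence |(-3x^3 - 4x^2 - 6x + 7) + 6| ≤ 39|x − 1| < ε provided |x − 1| < ε/39.
Choosing δ = min(1, ε/39) ensures both conditions, hence |(-3x^3 - 4x^2 - 6x + 7) + 6| < ε.

δ = min(1, ε/39)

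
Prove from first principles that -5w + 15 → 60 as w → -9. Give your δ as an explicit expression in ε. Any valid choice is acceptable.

δ = ε/5

Fix ε > 0. We need δ > 0 so that 0 < |w + 9| < δ implies |(-5w + 15) − 60| < ε.
Since (-5w + 15) − 60 = -5(w + 9), we have |(-5w + 15) − 60| = 5|w + 9|.
Thus it suffices that |w + 9| < ε/5.
Take δ = ε/5. If 0 < |w + 9| < δ then |(-5w + 15) − 60| = 5|w + 9| < 5·(ε/5) = ε.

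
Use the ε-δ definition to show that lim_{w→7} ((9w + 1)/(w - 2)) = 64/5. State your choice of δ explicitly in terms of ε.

Suppose ε > 0. We want δ > 0 with 0 < |w − 7| < δ ⇒ |(9w + 1)/(w - 2) − (64/5)| < ε.
Combining over a common denominator, (9w + 1)/(w - 2) − (64/5) = [(9w + 1)·5 − 64·(w - 2)] / [5·(w - 2)] = -19(w − 7) / (5(w - 2)).
So |(9w + 1)/(w - 2) − (64/5)| = 19|w − 7| / (5·|w − 2|).
Require δ ≤ 5/2, so |w − 2| ≥ |5| − |w − 7| > 5 − 5/2 = 5/2.
Hence |(9w + 1)/(w - 2) − (64/5)| < 19|w − 7|/(5·(5/2)) = (38/25)|w − 7|, which is < ε once |w − 7| < (25/38)ε.
Take δ = min(5/2, (25/38)ε). Then 0 < |w − 7| < δ forces both bounds, so |(9w + 1)/(w - 2) − (64/5)| < ε.

δ = min(5/2, (25/38)ε)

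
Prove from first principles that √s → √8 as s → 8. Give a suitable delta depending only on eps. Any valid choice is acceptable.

Let eps > 0. We want delta > 0 such that 0 < |s − 8| < delta implies |√s − √8| < eps.
Rationalise: √s − √8 = (s − 8)/(√s + √8), so |√s − √8| = |s − 8|/(√s + √8).
Restrict delta ≤ 8 so that |s − 8| < 8 forces s > 0, and then √s + √8 > √8.
Hence |√s − √8| < |s − 8|/√8, which is < eps once |s − 8| < √8·eps.
Take delta = min(8, √8·eps). If 0 < |s − 8| < delta then s > 0 and |√s − √8| < |s − 8|/√8 < eps.

delta = min(8, √8·eps)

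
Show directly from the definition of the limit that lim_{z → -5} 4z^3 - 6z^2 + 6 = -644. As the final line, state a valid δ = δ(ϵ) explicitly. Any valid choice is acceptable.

Suppose ϵ > 0. We want δ > 0 such that 0 < |z + 5| < δ implies |(4z^3 - 6z^2 + 6) + 644| < ϵ.
(4z^3 - 6z^2 + 6) + 644 = 4z^3 - 6z^2 + 650 = (z + 5)(4z^2 - 26z + 130).
So |(4z^3 - 6z^2 + 6) + 644| = |z + 5|·|4z^2 - 26z + 130|.
Assume first that |z + 5| < 2, so |z| < 7. Then |4z^2 - 26z + 130| ≤ 4·7^2 + 26·7 + 130 = 508.
Hence |(4z^3 - 6z^2 + 6) + 644| ≤ 508|z + 5| < ϵ provided |z + 5| < ϵ/508.
Take δ = min(2, ϵ/508). Then 0 < |z + 5| < δ gives both |z + 5| < 2 and |z + 5| < ϵ/508, so |(4z^3 - 6z^2 + 6) + 644| < ϵ.

δ = min(2, ϵ/508)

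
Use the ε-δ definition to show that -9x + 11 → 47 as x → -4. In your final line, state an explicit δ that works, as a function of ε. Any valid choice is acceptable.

Let ε > 0. We need δ > 0 so that 0 < |x + 4| < δ implies |(-9x + 11) − 47| < ε.
Since (-9x + 11) − 47 = -9(x + 4), we have |(-9x + 11) − 47| = 9|x + 4|.
Thus it suffices that |x + 4| < ε/9.
Take δ = ε/9. If 0 < |x + 4| < δ then |(-9x + 11) − 47| = 9|x + 4| < 9·(ε/9) = ε.

δ = ε/9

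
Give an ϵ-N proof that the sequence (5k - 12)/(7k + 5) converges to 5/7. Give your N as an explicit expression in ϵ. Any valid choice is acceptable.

N = (109/49)/ϵ

Let ϵ > 0. For k ≥ 1, |(5k - 12)/(7k + 5) − (5/7)| = |-109|/(7(7k + 5)) = 109/(7(7k + 5)).
Since 7k + 5 ≥ 7k for k ≥ 1, this is ≤ 109/(7·7k) = (109/49)/k.
So |(5k - 12)/(7k + 5) − (5/7)| < ϵ whenever k > (109/49)/ϵ.
Take N = (109/49)/ϵ. If k > N then |(5k - 12)/(7k + 5) − (5/7)| ≤ (109/49)/k < ϵ.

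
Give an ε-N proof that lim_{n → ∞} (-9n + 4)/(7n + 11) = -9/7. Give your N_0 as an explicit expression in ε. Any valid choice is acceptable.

Suppose ε > 0. For n ≥ 1, |(-9n + 4)/(7n + 11) + 9/7| = |127|/(7(7n + 11)) = 127/(7(7n + 11)).
Since 7n + 11 ≥ 7n for n ≥ 1, this is ≤ 127/(7·7n) = (127/49)/n.
So |(-9n + 4)/(7n + 11) + 9/7| < ε whenever n > (127/49)/ε.
Take N_0 = (127/49)/ε. If n > N_0 then |(-9n + 4)/(7n + 11) + 9/7| ≤ (127/49)/n < ε.

N_0 = (127/49)/ε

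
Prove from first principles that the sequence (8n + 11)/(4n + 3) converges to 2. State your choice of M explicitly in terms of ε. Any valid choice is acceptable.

Fix ε > 0. For n ≥ 1, |(8n + 11)/(4n + 3) − 2| = |20|/(4(4n + 3)) = 20/(4(4n + 3)).
Since 4n + 3 ≥ 4n for n ≥ 1, this is ≤ 20/(4·4n) = (5/4)/n.
So |(8n + 11)/(4n + 3) − 2| < ε whenever n > (5/4)/ε.
Take M = (5/4)/ε. If n > M then |(8n + 11)/(4n + 3) − 2| ≤ (5/4)/n < ε.

M = (5/4)/ε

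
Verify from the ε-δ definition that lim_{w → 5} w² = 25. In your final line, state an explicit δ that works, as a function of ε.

δ = min(2, ε/12)

Fix ε > 0. We seek δ > 0 with 0 < |w − 5| < δ ⇒ |w² − 25| < ε.
Factor: w² − 25 = (w − 5)(w + 5), so |w² − 25| = |w − 5|·|w + 5|.
Restrict δ ≤ 2. Then |w − 5| < 2 gives |w| < 7, so by the triangle inequality |w + 5| ≤ 7 + 5 = 12.
Hence |w² − 25| ≤ 12|w − 5|, which is < ε once |w − 5| < ε/12.
Take δ = min(2, ε/12). If 0 < |w − 5| < δ then both bounds hold and |w² − 25| ≤ 12|w − 5| < 12·(ε/12) = ε.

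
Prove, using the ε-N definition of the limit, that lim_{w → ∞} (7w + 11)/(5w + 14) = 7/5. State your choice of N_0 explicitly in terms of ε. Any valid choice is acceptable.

Let ε > 0. We seek N_0 > 0 such that w > N_0 implies |(7w + 11)/(5w + 14) − (7/5)| < ε.
(7w + 11)/(5w + 14) − (7/5) = (5(7w + 11) − 7(5w + 14)) / (5(5w + 14)) = -43/(5(5w + 14)).
For w > 0 we have 5w + 14 > 5w, so |(7w + 11)/(5w + 14) − (7/5)| = 43/(5(5w + 14)) < 43/(5·5w) = (43/25)/w.
Thus |(7w + 11)/(5w + 14) − (7/5)| < ε whenever w > (43/25)/ε.
Take N_0 = (43/25)/ε. If w > N_0 then |(7w + 11)/(5w + 14) − (7/5)| < (43/25)/w < ε.

N_0 = (43/25)/ε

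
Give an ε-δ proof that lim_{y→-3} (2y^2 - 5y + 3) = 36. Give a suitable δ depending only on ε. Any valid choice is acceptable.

Let ε > 0 be given. We want δ > 0 such that 0 < |y + 3| < δ implies |(2y^2 - 5y + 3) − 36| < ε.
(2y^2 - 5y + 3) − 36 = 2y^2 - 5y - 33 = (y + 3)(2y - 11).
So |(2y^2 - 5y + 3) − 36| = |y + 3|·|2y - 11|.
Require δ ≤ 1. Then |y + 3| < 1 gives |y| < 4, and by the triangle inequality |2y - 11| ≤ 2·4 + 11 = 19.
Hence |(2y^2 - 5y + 3) − 36| ≤ 19|y + 3| < ε provided |y + 3| < ε/19.
Take δ = min(1, ε/19). Then 0 < |y + 3| < δ gives both |y + 3| < 1 and |y + 3| < ε/19, so |(2y^2 - 5y + 3) − 36| < ε.

δ = min(1, ε/19)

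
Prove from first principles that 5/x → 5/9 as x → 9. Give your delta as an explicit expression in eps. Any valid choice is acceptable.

delta = min(9/2, (81/10)eps)

Suppose eps > 0. We seek delta > 0 such that 0 < |x − 9| < delta implies |5/x − (5/9)| < eps.
|5/x − (5/9)| = 5·|9 − x|/(9·|x|) = 5|x − 9|/(9|x|).
Restrict delta ≤ 9/2. Then |x − 9| < 9/2 gives |x| > 9/2, so 9|x| > 81/2.
Then |5/x − (5/9)| < 5|x − 9|/(81/2), which is < eps when |x − 9| < (81/10)eps.
Take delta = min(9/2, (81/10)eps). Then 0 < |x − 9| < delta gives both |x − 9| < 9/2 and |x − 9| < (81/10)eps, so |5/x − (5/9)| < eps.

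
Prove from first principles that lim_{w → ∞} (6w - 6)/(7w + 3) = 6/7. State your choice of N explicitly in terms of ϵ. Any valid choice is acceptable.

N = (60/49)/ϵ

Suppose ϵ > 0. We seek N > 0 such that w > N implies |(6w - 6)/(7w + 3) − (6/7)| < ϵ.
(6w - 6)/(7w + 3) − (6/7) = (7(6w - 6) − 6(7w + 3)) / (7(7w + 3)) = -60/(7(7w + 3)).
For w > 0 we have 7w + 3 > 7w, so |(6w - 6)/(7w + 3) − (6/7)| = 60/(7(7w + 3)) < 60/(7·7w) = (60/49)/w.
Thus |(6w - 6)/(7w + 3) − (6/7)| < ϵ whenever w > (60/49)/ϵ.
Take N = (60/49)/ϵ. If w > N then |(6w - 6)/(7w + 3) − (6/7)| < (60/49)/w < ϵ.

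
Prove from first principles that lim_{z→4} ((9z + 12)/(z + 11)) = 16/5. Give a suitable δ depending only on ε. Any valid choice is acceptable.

δ = min(15/2, (75/58)ε)

Suppose ε > 0. We want δ > 0 with 0 < |z − 4| < δ ⇒ |(9z + 12)/(z + 11) − (16/5)| < ε.
Combining over a common denominator, (9z + 12)/(z + 11) − (16/5) = [(9z + 12)·15 − 48·(z + 11)] / [15·(z + 11)] = 87(z − 4) / (15(z + 11)).
So |(9z + 12)/(z + 11) − (16/5)| = 87|z − 4| / (15·|z + 11|).
Restrict δ ≤ 15/2. Then |z − 4| < 15/2 gives |z + 11| = |(z − 4) + 15| ≥ 15 − 15/2 = 15/2.
Hence |(9z + 12)/(z + 11) − (16/5)| < 87|z − 4|/(15·(15/2)) = (58/75)|z − 4|, which is < ε once |z − 4| < (75/58)ε.
Take δ = min(15/2, (75/58)ε). Then 0 < |z − 4| < δ forces both bounds, so |(9z + 12)/(z + 11) − (16/5)| < ε.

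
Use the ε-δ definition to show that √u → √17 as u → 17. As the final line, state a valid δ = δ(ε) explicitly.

Suppose ε > 0. We want δ > 0 such that 0 < |u − 17| < δ implies |√u − √17| < ε.
Multiplying by the conjugate, |√u − √17| = |u − 17|/(√u + √17).
Restrict δ ≤ 17 so that |u − 17| < 17 forces u > 0, and then √u + √17 > √17.
Hence |√u − √17| < |u − 17|/√17, which is < ε once |u − 17| < √17·ε.
Take δ = min(17, √17·ε). If 0 < |u − 17| < δ then u > 0 and |√u − √17| < |u − 17|/√17 < ε.

δ = min(17, √17·ε)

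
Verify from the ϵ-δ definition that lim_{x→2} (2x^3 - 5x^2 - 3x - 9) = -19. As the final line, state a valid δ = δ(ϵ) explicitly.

δ = min(1, ϵ/26)

Suppose ϵ > 0. We want δ > 0 such that 0 < |x − 2| < δ implies |(2x^3 - 5x^2 - 3x - 9) + 19| < ϵ.
(2x^3 - 5x^2 - 3x - 9) + 19 = 2x^3 - 5x^2 - 3x + 10 = (x − 2)(2x^2 - x - 5).
So |(2x^3 - 5x^2 - 3x - 9) + 19| = |x − 2|·|2x^2 - x - 5|.
Require δ ≤ 1. Then |x − 2| < 1 gives |x| < 3, and by the triangle inequality |2x^2 - x - 5| ≤ 2·3^2 + 3 + 5 = 26.
Hence |(2x^3 - 5x^2 - 3x - 9) + 19| ≤ 26|x − 2| < ϵ provided |x − 2| < ϵ/26.
Take δ = min(1, ϵ/26). Then 0 < |x − 2| < δ gives both |x − 2| < 1 and |x − 2| < ϵ/26, so |(2x^3 - 5x^2 - 3x - 9) + 19| < ϵ.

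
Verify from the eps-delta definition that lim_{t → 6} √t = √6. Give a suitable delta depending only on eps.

Fix eps > 0. We want delta > 0 such that 0 < |t − 6| < delta implies |√t − √6| < eps.
Multiplying by the conjugate, |√t − √6| = |t − 6|/(√t + √6).
Restrict delta ≤ 6 so that |t − 6| < 6 forces t > 0, and then √t + √6 > √6.
Hence |√t − √6| < |t − 6|/√6, which is < eps once |t − 6| < √6·eps.
Take delta = min(6, √6·eps). If 0 < |t − 6| < delta then t > 0 and |√t − √6| < |t − 6|/√6 < eps.

delta = min(6, √6·eps)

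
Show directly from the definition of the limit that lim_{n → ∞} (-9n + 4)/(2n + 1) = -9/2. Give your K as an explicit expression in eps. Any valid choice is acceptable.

Suppose eps > 0. For n ≥ 1, |(-9n + 4)/(2n + 1) + 9/2| = |17|/(2(2n + 1)) = 17/(2(2n + 1)).
Since 2n + 1 ≥ 2n for n ≥ 1, this is ≤ 17/(2·2n) = (17/4)/n.
So |(-9n + 4)/(2n + 1) + 9/2| < eps whenever n > (17/4)/eps.
Take K = (17/4)/eps. If n > K then |(-9n + 4)/(2n + 1) + 9/2| ≤ (17/4)/n < eps.

K = (17/4)/eps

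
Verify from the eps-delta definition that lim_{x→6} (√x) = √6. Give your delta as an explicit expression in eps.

delta = min(6, √6·eps)

Fix eps > 0. We want delta > 0 such that 0 < |x − 6| < delta implies |√x − √6| < eps.
Rationalise: √x − √6 = (x − 6)/(√x + √6), so |√x − √6| = |x − 6|/(√x + √6).
Restrict delta ≤ 6 so that |x − 6| < 6 forces x > 0, and then √x + √6 > √6.
Hence |√x − √6| < |x − 6|/√6, which is < eps once |x − 6| < √6·eps.
Take delta = min(6, √6·eps). If 0 < |x − 6| < delta then x > 0 and |√x − √6| < |x − 6|/√6 < eps.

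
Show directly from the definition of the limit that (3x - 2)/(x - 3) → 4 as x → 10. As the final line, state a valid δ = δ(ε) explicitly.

δ = min(7/2, (7/2)ε)

Let ε > 0 be given. We want δ > 0 with 0 < |x − 10| < δ ⇒ |(3x - 2)/(x - 3) − 4| < ε.
Combining over a common denominator, (3x - 2)/(x - 3) − 4 = [(3x - 2)·7 − 28·(x - 3)] / [7·(x - 3)] = -7(x − 10) / (7(x - 3)).
So |(3x - 2)/(x - 3) − 4| = 7|x − 10| / (7·|x − 3|).
Require δ ≤ 7/2, so |x − 3| ≥ |7| − |x − 10| > 7 − 7/2 = 7/2.
Hence |(3x - 2)/(x - 3) − 4| < 7|x − 10|/(7·(7/2)) = (2/7)|x − 10|, which is < ε once |x − 10| < (7/2)ε.
Take δ = min(7/2, (7/2)ε). Then 0 < |x − 10| < δ forces both bounds, so |(3x - 2)/(x - 3) − 4| < ε.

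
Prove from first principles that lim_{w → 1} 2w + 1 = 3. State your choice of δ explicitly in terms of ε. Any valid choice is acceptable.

δ = ε/2

Fix ε > 0. We need δ > 0 so that 0 < |w − 1| < δ implies |(2w + 1) − 3| < ε.
Since (2w + 1) − 3 = 2(w − 1), we have |(2w + 1) − 3| = 2|w − 1|.
Thus it suffices that |w − 1| < ε/2.
Choosing δ = ε/2 gives |(2w + 1) − 3| = 2|w − 1| < ε whenever |w − 1| < δ.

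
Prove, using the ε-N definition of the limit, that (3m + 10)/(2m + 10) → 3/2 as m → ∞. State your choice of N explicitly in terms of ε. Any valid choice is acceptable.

N = (5/2)/ε

Let ε > 0 be given. For m ≥ 1, |(3m + 10)/(2m + 10) − (3/2)| = |-10|/(2(2m + 10)) = 10/(2(2m + 10)).
Since 2m + 10 ≥ 2m for m ≥ 1, this is ≤ 10/(2·2m) = (5/2)/m.
So |(3m + 10)/(2m + 10) − (3/2)| < ε whenever m > (5/2)/ε.
Take N = (5/2)/ε. If m > N then |(3m + 10)/(2m + 10) − (3/2)| ≤ (5/2)/m < ε.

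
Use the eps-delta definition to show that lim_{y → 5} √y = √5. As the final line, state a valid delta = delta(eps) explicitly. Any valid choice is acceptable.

delta = min(5, √5·eps)

Suppose eps > 0. We want delta > 0 such that 0 < |y − 5| < delta implies |√y − √5| < eps.
Multiplying by the conjugate, |√y − √5| = |y − 5|/(√y + √5).
Restrict delta ≤ 5 so that |y − 5| < 5 forces y > 0, and then √y + √5 > √5.
Hence |√y − √5| < |y − 5|/√5, which is < eps once |y − 5| < √5·eps.
Take delta = min(5, √5·eps). If 0 < |y − 5| < delta then y > 0 and |√y − √5| < |y − 5|/√5 < eps.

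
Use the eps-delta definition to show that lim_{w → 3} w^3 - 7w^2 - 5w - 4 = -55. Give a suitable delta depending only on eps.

delta = min(2, eps/62)

Let eps > 0 be given. We want delta > 0 such that 0 < |w − 3| < delta implies |(w^3 - 7w^2 - 5w - 4) + 55| < eps.
(w^3 - 7w^2 - 5w - 4) + 55 = w^3 - 7w^2 - 5w + 51 = (w − 3)(w^2 - 4w - 17).
So |(w^3 - 7w^2 - 5w - 4) + 55| = |w − 3|·|w^2 - 4w - 17|.
Assume first that |w − 3| < 2, so |w| < 5. Then |w^2 - 4w - 17| ≤ 5^2 + 4·5 + 17 = 62.
Hence |(w^3 - 7w^2 - 5w - 4) + 55| ≤ 62|w − 3| < eps provided |w − 3| < eps/62.
Take delta = min(2, eps/62). Then 0 < |w − 3| < delta gives both |w − 3| < 2 and |w − 3| < eps/62, so |(w^3 - 7w^2 - 5w - 4) + 55| < eps.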